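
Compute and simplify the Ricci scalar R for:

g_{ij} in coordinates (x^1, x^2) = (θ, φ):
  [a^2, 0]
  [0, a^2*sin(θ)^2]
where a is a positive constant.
Non-zero Christoffel symbols (Γ^k_{ij} = Γ^k_{ji}):
Γ^θ_{φ φ} = -sin(2*θ)/2
Γ^φ_{θ φ} = 1/tan(θ)
Ricci tensor (R_{ij} = R^k_{ikj}): R_{θθ} = 1, R_{θφ} = 0, R_{φφ} = sin(θ)^2
Inverse metric: g^{θθ} = 1/a^2, g^{φφ} = 1/(a^2*sin(θ)^2)
R = g^{ij} R_{ij} = (1/a^2)(1) + (1/(a^2*sin(θ)^2))(sin(θ)^2) = 2/a^2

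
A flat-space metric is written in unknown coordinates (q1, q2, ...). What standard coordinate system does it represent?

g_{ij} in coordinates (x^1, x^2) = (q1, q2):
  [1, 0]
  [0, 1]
All components are constant and the metric is the identity, i.e. orthonormal rectilinear coordinates.
Cartesian (2D) coordinates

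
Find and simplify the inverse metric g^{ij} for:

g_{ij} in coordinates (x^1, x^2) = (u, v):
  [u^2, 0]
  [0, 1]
The metric is diagonal, so g^{ij} is diagonal with entries 1/g_{ii}: diag(1/(u^2), 1).
g^{ij}:
  [1/u^2, 0]
  [0, 1]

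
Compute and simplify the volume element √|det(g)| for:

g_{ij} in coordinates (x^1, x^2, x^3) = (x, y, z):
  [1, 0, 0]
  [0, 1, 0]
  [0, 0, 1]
det(g) = 1
√|det(g)| = 1
Volume element: dV = 1 dx dy dz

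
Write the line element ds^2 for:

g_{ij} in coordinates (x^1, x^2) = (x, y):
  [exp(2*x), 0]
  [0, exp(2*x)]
ds^2 = g_{ij} dx^i dx^j; only the non-zero components contribute.
ds^2 = exp(2*x) dx^2 + exp(2*x) dy^2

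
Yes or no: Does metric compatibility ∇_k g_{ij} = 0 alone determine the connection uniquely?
One also needs vanishing torsion; metric compatibility plus torsion-freeness singles out the Levi-Civita connection.
No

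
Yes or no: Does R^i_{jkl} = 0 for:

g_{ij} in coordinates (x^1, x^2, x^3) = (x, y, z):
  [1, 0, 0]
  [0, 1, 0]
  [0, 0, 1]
All metric components are constant, so every Christoffel symbol vanishes and R^i_{jkl} = 0.
Yes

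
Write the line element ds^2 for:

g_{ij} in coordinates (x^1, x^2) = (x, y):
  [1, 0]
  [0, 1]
ds^2 = g_{ij} dx^i dx^j; only the non-zero components contribute.
ds^2 = dx^2 + dy^2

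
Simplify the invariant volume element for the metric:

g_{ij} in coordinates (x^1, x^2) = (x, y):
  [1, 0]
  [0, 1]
det(g) = 1
√|det(g)| = 1
Volume element: dV = 1 dx dy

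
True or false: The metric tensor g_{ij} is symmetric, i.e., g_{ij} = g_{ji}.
By definition the metric is a symmetric bilinear form, g_{ij} = g_{ji}.
True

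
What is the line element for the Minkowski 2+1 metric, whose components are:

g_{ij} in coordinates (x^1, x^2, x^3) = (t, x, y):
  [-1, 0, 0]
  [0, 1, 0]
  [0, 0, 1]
ds^2 = g_{ij} dx^i dx^j; only the non-zero components contribute.
ds^2 = -dt^2 + dx^2 + dy^2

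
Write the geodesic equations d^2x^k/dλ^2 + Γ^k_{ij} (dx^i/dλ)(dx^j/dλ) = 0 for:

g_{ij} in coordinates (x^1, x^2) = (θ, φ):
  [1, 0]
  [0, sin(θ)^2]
Geodesic equation: d^2x^k/dλ^2 + Γ^k_{ij} (dx^i/dλ)(dx^j/dλ) = 0.
Non-zero Christoffel symbols:
Γ^θ_{φ φ} = -sin(2*θ)/2
Γ^φ_{θ φ} = 1/tan(θ)
Substituting (the symmetric pair Γ^k_{ij}, Γ^k_{ji} combines into a factor 2):
d^2θ/dλ^2 - (sin(2*θ)/2) (dφ/dλ)^2 = 0
d^2φ/dλ^2 + (2/tan(θ)) (dθ/dλ)(dφ/dλ) = 0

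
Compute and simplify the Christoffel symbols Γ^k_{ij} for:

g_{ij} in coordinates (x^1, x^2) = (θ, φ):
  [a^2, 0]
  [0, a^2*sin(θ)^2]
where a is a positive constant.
Using Γ^k_{ij} = (1/2) g^{km} (∂_i g_{mj} + ∂_j g_{mi} - ∂_m g_{ij}); the metric is diagonal, so only the m = k term contributes.
Non-zero symbols (using the symmetry Γ^k_{ij} = Γ^k_{ji}):
Γ^θ_{φ φ} = (1/2) g^{θθ} (∂_φ g_{θφ} + ∂_φ g_{θφ} - ∂_θ g_{φφ}) = (1/2)(1/a^2)((0) + (0) - (a^2*sin(2*θ))) = -sin(2*θ)/2
Γ^φ_{θ φ} = (1/2) g^{φφ} (∂_θ g_{φφ} + ∂_φ g_{φθ} - ∂_φ g_{θφ}) = (1/2)(1/(a^2*sin(θ)^2))((a^2*sin(2*θ)) + (0) - (0)) = 1/tan(θ)
All other Christoffel symbols are zero.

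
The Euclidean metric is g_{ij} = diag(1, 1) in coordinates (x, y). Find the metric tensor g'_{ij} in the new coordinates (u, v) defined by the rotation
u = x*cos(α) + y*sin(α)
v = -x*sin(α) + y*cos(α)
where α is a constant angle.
Invert the transformation: x = u*cos(α) - v*sin(α), y = u*sin(α) + v*cos(α)
g'_{ij} = (∂x^k/∂x'^i)(∂x^l/∂x'^j) g_{kl}; with g_{kl} = δ_{kl} this is Σ_k (∂x^k/∂x'^i)(∂x^k/∂x'^j).
Jacobian: ∂x/∂u = cos(α), ∂x/∂v = -sin(α), ∂y/∂u = sin(α), ∂y/∂v = cos(α)
g'_{uu} = (cos(α))(cos(α)) + (sin(α))(sin(α)) = 1
g'_{uv} = (cos(α))(-sin(α)) + (sin(α))(cos(α)) = 0
g'_{vv} = (-sin(α))(-sin(α)) + (cos(α))(cos(α)) = 1
g'_{ij} = diag(1, 1)
The Euclidean metric is invariant under rotations.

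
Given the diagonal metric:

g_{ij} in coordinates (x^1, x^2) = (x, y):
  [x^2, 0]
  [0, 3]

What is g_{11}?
With x^1 = x, x^2 = y, g_{11} = g_{xx} is the row-1, column-1 entry of the matrix.
g_{11} = x^2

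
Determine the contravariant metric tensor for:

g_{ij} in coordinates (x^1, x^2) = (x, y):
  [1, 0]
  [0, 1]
The metric is diagonal, so g^{ij} is diagonal with entries 1/g_{ii}: diag(1, 1).
g^{ij}:
  [1, 0]
  [0, 1]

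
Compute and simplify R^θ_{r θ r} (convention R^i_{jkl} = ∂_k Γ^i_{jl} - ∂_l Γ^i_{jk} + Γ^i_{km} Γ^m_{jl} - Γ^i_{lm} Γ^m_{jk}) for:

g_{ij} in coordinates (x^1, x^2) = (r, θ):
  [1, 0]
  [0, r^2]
Non-zero Christoffel symbols (Γ^k_{ij} = Γ^k_{ji}):
Γ^r_{θ θ} = -r
Γ^θ_{r θ} = 1/r
R^θ_{r θ r} = ∂_θ Γ^θ_{r r} - ∂_r Γ^θ_{r θ} + Γ^θ_{θ m} Γ^m_{r r} - Γ^θ_{r m} Γ^m_{r θ}
  = (0) - (-1/r^2) + (0) - (1/r^2) = 0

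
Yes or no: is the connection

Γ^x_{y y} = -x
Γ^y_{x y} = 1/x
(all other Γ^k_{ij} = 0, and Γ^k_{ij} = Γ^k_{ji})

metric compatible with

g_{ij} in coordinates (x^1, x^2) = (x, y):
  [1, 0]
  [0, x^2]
Using ∇_k g_{ij} = ∂_k g_{ij} - Γ^m_{ki} g_{mj} - Γ^m_{kj} g_{im}:
e.g. ∇_x g_{yy} = (2*x) - (x) - (x) = 0
Every component ∇_k g_{ij} vanishes: the connection is metric compatible.
Yes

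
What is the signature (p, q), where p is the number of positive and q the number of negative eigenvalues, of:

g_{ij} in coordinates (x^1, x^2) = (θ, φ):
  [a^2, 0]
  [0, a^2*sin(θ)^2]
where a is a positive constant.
The metric is diagonal, so its eigenvalues are the diagonal entries: a^2, a^2*sin(θ)^2 (at a generic point, where coordinate-dependent entries are positive).
2 positive, 0 negative.
(2, 0) - Riemannian (positive definite)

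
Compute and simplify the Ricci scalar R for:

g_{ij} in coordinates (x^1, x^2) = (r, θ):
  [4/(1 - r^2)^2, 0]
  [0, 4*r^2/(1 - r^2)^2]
Non-zero Christoffel symbols (Γ^k_{ij} = Γ^k_{ji}):
Γ^r_{r r} = 2*r/(1 - r^2)
Γ^r_{θ θ} = (r^3 + r)/(r^2 - 1)
Γ^θ_{r θ} = (-r^2 - 1)/(r^3 - r)
Ricci tensor (R_{ij} = R^k_{ikj}): R_{rr} = -4/(r^2 - 1)^2, R_{rθ} = 0, R_{θθ} = -4*r^2/(r^2 - 1)^2
Inverse metric: g^{rr} = (1 - r^2)^2/4, g^{θθ} = (1 - r^2)^2/(4*r^2)
R = g^{ij} R_{ij} = ((1 - r^2)^2/4)(-4/(r^2 - 1)^2) + ((1 - r^2)^2/(4*r^2))(-4*r^2/(r^2 - 1)^2) = -2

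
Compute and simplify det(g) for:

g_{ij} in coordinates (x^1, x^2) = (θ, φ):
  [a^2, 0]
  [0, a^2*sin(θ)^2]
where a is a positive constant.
For a 2×2 metric: det(g) = g_{11}·g_{22} - g_{12}·g_{21}
= (a^2)·(a^2*sin(θ)^2) - (0)·(0)
= a^4*sin(θ)^2 - 0
det(g) = a^4*sin(θ)^2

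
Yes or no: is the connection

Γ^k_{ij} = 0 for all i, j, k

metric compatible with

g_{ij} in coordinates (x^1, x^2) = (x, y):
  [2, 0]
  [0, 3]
Using ∇_k g_{ij} = ∂_k g_{ij} - Γ^m_{ki} g_{mj} - Γ^m_{kj} g_{im}:
e.g. ∇_x g_{yy} = (0) - (0) - (0) = 0
Every component ∇_k g_{ij} vanishes: the connection is metric compatible.
Yes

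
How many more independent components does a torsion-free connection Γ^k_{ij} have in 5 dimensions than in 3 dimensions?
Independent components in n dimensions: n × n(n+1)/2 = n^2(n+1)/2.
5D: 5 × 15 = 75
3D: 3 × 6 = 18
Difference = 75 - 18 = 57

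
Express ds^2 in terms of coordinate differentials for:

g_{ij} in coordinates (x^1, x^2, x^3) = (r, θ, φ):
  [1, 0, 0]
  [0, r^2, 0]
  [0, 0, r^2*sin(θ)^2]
ds^2 = g_{ij} dx^i dx^j; only the non-zero components contribute.
ds^2 = dr^2 + r^2 dθ^2 + r^2*sin(θ)^2 dφ^2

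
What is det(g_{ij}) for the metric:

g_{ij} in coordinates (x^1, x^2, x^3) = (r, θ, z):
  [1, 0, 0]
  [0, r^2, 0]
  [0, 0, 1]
Diagonal metric: det(g) = g_{11}·g_{22}·g_{33}
= (1)·(r^2)·(1)
det(g) = r^2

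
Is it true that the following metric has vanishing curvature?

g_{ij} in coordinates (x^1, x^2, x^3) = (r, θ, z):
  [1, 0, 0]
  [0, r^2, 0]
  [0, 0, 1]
Non-zero Christoffel symbols:
Γ^r_{θ θ} = -r
Γ^θ_{r θ} = 1/r
Ricci tensor: R_{rr} = 0, R_{rθ} = 0, R_{rz} = 0, R_{θθ} = 0, R_{θz} = 0, R_{zz} = 0
All R_{ij} vanish; in 3 dimensions the Riemann tensor is fully determined by the Ricci tensor, so R^i_{jkl} = 0: the metric is flat (curvilinear coordinates on flat space).
Yes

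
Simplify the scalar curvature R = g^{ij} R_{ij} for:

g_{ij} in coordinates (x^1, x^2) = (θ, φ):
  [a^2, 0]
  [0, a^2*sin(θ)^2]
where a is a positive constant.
Non-zero Christoffel symbols (Γ^k_{ij} = Γ^k_{ji}):
Γ^θ_{φ φ} = -sin(2*θ)/2
Γ^φ_{θ φ} = 1/tan(θ)
Ricci tensor (R_{ij} = R^k_{ikj}): R_{θθ} = 1, R_{θφ} = 0, R_{φφ} = sin(θ)^2
Inverse metric: g^{θθ} = 1/a^2, g^{φφ} = 1/(a^2*sin(θ)^2)
R = g^{ij} R_{ij} = (1/a^2)(1) + (1/(a^2*sin(θ)^2))(sin(θ)^2) = 2/a^2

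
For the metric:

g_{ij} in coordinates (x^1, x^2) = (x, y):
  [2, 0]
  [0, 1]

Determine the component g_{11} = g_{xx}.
With x^1 = x, x^2 = y, g_{11} = g_{xx} is the row-1, column-1 entry of the matrix.
g_{11} = 2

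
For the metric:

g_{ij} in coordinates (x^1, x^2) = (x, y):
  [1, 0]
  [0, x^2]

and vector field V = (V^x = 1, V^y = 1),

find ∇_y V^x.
Non-zero Christoffel symbols:
Γ^x_{y y} = -x
Γ^y_{x y} = 1/x
∇_y V^x = ∂_y V^x + Γ^x_{y j} V^j
  = (0) + (0)(1) + (-x)(1)
  = -x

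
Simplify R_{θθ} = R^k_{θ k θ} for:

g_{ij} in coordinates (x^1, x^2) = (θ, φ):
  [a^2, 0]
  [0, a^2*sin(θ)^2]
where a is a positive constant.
Non-zero Christoffel symbols (Γ^k_{ij} = Γ^k_{ji}):
Γ^θ_{φ φ} = -sin(2*θ)/2
Γ^φ_{θ φ} = 1/tan(θ)
R^θ_{θ θ θ} = 0 (a repeated index in an antisymmetric pair)
R^φ_{θ φ θ} = ∂_φ Γ^φ_{θ θ} - ∂_θ Γ^φ_{θ φ} + Γ^φ_{φ m} Γ^m_{θ θ} - Γ^φ_{θ m} Γ^m_{θ φ}
  = (0) - (-1/sin(θ)^2) + (0) - (1/tan(θ)^2) = 1
R_{θθ} = R^θ_{θ θ θ} + R^φ_{θ φ θ} = (0) + (1) = 1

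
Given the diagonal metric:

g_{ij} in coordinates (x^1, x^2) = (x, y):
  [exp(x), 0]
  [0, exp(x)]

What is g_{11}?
With x^1 = x, x^2 = y, g_{11} = g_{xx} is the row-1, column-1 entry of the matrix.
g_{11} = exp(x)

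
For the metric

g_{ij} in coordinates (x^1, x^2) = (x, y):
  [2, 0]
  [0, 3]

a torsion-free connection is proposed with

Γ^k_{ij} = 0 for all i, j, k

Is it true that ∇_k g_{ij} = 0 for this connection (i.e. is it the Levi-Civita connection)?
Using ∇_k g_{ij} = ∂_k g_{ij} - Γ^m_{ki} g_{mj} - Γ^m_{kj} g_{im}:
e.g. ∇_x g_{xy} = (0) - (0) - (0) = 0
Every component ∇_k g_{ij} vanishes: the connection is metric compatible.
Yes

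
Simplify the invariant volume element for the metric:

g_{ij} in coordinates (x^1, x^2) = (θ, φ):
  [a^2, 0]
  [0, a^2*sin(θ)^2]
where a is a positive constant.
det(g) = a^4*sin(θ)^2
√|det(g)| = a^2*sin(θ) (taking 0 < θ < π so that |sin(θ)| = sin(θ))
Volume element: dV = a^2*sin(θ) dθ dφ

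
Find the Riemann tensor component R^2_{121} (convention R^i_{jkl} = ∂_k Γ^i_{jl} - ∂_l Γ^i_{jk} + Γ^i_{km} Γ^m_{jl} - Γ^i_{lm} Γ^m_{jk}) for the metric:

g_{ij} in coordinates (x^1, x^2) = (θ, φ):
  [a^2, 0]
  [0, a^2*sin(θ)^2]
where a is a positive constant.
Non-zero Christoffel symbols (Γ^k_{ij} = Γ^k_{ji}):
Γ^θ_{φ φ} = -sin(2*θ)/2
Γ^φ_{θ φ} = 1/tan(θ)
R^φ_{θ φ θ} = ∂_φ Γ^φ_{θ θ} - ∂_θ Γ^φ_{θ φ} + Γ^φ_{φ m} Γ^m_{θ θ} - Γ^φ_{θ m} Γ^m_{θ φ}
  = (0) - (-1/sin(θ)^2) + (0) - (1/tan(θ)^2) = 1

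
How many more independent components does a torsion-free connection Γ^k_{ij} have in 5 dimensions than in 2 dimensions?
Independent components in n dimensions: n × n(n+1)/2 = n^2(n+1)/2.
5D: 5 × 15 = 75
2D: 2 × 3 = 6
Difference = 75 - 6 = 69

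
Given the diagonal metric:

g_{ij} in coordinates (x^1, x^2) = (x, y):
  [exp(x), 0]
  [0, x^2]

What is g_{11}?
With x^1 = x, x^2 = y, g_{11} = g_{xx} is the row-1, column-1 entry of the matrix.
g_{11} = exp(x)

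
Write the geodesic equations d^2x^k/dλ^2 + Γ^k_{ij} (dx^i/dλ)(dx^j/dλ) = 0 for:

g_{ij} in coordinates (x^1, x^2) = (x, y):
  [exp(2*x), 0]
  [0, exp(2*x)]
Geodesic equation: d^2x^k/dλ^2 + Γ^k_{ij} (dx^i/dλ)(dx^j/dλ) = 0.
Non-zero Christoffel symbols:
Γ^x_{x x} = 1
Γ^x_{y y} = -1
Γ^y_{x y} = 1
Substituting (the symmetric pair Γ^k_{ij}, Γ^k_{ji} combines into a factor 2):
d^2x/dλ^2 + (dx/dλ)^2 - (dy/dλ)^2 = 0
d^2y/dλ^2 + 2 (dx/dλ)(dy/dλ) = 0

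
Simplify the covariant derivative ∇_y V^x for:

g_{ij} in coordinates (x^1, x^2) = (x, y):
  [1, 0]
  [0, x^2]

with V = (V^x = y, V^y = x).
Non-zero Christoffel symbols:
Γ^x_{y y} = -x
Γ^y_{x y} = 1/x
∇_y V^x = ∂_y V^x + Γ^x_{y j} V^j
  = (1) + (0)(y) + (-x)(x)
  = 1 - x^2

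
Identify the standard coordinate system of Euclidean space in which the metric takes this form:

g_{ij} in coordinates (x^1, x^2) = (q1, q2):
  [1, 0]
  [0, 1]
All components are constant and the metric is the identity, i.e. orthonormal rectilinear coordinates.
Cartesian (2D) coordinates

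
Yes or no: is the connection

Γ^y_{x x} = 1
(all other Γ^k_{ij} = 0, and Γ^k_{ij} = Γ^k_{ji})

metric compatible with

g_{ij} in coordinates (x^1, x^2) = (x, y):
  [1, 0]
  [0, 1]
Using ∇_k g_{ij} = ∂_k g_{ij} - Γ^m_{ki} g_{mj} - Γ^m_{kj} g_{im}:
∇_x g_{xy} = (0) - (1) - (0) = -1 ≠ 0
So the connection is not metric compatible (it is not the Levi-Civita connection).
No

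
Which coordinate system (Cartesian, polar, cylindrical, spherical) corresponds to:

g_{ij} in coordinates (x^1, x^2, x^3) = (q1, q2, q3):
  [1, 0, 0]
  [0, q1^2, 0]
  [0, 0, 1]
The line element ds^2 = dq1^2 + q1^2 dq2^2 + dq3^2 is dr^2 + r^2 dθ^2 + dz^2 with q1 = r, q2 = θ, q3 = z.
cylindrical coordinates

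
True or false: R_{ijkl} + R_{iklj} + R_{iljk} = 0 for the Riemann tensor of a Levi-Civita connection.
This is the first (algebraic) Bianchi identity.
True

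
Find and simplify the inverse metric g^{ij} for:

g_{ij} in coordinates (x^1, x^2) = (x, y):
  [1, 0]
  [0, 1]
The metric is diagonal, so g^{ij} is diagonal with entries 1/g_{ii}: diag(1, 1).
g^{ij}:
  [1, 0]
  [0, 1]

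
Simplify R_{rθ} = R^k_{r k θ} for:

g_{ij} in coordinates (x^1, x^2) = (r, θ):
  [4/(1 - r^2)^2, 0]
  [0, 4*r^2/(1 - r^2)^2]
Non-zero Christoffel symbols (Γ^k_{ij} = Γ^k_{ji}):
Γ^r_{r r} = 2*r/(1 - r^2)
Γ^r_{θ θ} = (r^3 + r)/(r^2 - 1)
Γ^θ_{r θ} = (-r^2 - 1)/(r^3 - r)
R^r_{r r θ} = 0 (a repeated index in an antisymmetric pair)
R^θ_{r θ θ} = 0 (a repeated index in an antisymmetric pair)
R_{rθ} = R^r_{r r θ} + R^θ_{r θ θ} = (0) + (0) = 0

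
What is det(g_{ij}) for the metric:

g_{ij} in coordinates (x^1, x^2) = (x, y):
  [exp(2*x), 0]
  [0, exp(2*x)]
For a 2×2 metric: det(g) = g_{11}·g_{22} - g_{12}·g_{21}
= (exp(2*x))·(exp(2*x)) - (0)·(0)
= exp(4*x) - 0
det(g) = exp(4*x)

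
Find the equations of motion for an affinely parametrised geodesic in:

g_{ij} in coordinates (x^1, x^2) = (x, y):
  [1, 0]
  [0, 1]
Geodesic equation: d^2x^k/dλ^2 + Γ^k_{ij} (dx^i/dλ)(dx^j/dλ) = 0.
All Christoffel symbols vanish, so the geodesics are straight lines:
d^2x/dλ^2 = 0
d^2y/dλ^2 = 0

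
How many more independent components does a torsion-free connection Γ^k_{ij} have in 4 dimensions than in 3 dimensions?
Independent components in n dimensions: n × n(n+1)/2 = n^2(n+1)/2.
4D: 4 × 10 = 40
3D: 3 × 6 = 18
Difference = 40 - 18 = 22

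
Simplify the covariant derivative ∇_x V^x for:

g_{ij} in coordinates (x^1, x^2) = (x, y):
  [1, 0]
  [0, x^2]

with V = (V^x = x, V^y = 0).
Non-zero Christoffel symbols:
Γ^x_{y y} = -x
Γ^y_{x y} = 1/x
∇_x V^x = ∂_x V^x + Γ^x_{x j} V^j
  = (1) + (0)(x) + (0)(0)
  = 1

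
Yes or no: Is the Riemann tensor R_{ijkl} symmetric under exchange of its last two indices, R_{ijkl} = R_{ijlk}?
It is antisymmetric in the last pair: R_{ijkl} = -R_{ijlk}.
No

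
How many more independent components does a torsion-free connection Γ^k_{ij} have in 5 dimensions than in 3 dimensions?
Independent components in n dimensions: n × n(n+1)/2 = n^2(n+1)/2.
5D: 5 × 15 = 75
3D: 3 × 6 = 18
Difference = 75 - 18 = 57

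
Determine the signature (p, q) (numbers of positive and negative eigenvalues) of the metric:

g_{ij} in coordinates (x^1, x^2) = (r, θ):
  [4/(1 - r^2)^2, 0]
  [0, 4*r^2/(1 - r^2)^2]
The metric is diagonal, so its eigenvalues are the diagonal entries: 4/(1 - r^2)^2, 4*r^2/(1 - r^2)^2 (at a generic point, where coordinate-dependent entries are positive).
2 positive, 0 negative.
(2, 0) - Riemannian (positive definite)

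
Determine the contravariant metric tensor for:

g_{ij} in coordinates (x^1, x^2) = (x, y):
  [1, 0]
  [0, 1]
The metric is diagonal, so g^{ij} is diagonal with entries 1/g_{ii}: diag(1, 1).
g^{ij}:
  [1, 0]
  [0, 1]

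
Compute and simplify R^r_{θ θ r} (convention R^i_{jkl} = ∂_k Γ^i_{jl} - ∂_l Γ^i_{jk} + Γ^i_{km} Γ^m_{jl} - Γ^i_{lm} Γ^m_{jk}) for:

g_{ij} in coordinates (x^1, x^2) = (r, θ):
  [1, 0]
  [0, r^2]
Non-zero Christoffel symbols (Γ^k_{ij} = Γ^k_{ji}):
Γ^r_{θ θ} = -r
Γ^θ_{r θ} = 1/r
R^r_{θ θ r} = ∂_θ Γ^r_{θ r} - ∂_r Γ^r_{θ θ} + Γ^r_{θ m} Γ^m_{θ r} - Γ^r_{r m} Γ^m_{θ θ}
  = (0) - (-1) + (-1) - (0) = 0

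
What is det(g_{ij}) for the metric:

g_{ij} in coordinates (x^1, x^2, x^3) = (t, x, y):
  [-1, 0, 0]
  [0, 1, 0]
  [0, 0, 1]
Diagonal metric: det(g) = g_{11}·g_{22}·g_{33}
= (-1)·(1)·(1)
det(g) = -1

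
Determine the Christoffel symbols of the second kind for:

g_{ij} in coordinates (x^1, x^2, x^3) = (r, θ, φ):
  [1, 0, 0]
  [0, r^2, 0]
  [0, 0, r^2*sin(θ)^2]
Using Γ^k_{ij} = (1/2) g^{km} (∂_i g_{mj} + ∂_j g_{mi} - ∂_m g_{ij}); the metric is diagonal, so only the m = k term contributes.
Non-zero symbols (using the symmetry Γ^k_{ij} = Γ^k_{ji}):
Γ^r_{θ θ} = (1/2) g^{rr} (∂_θ g_{rθ} + ∂_θ g_{rθ} - ∂_r g_{θθ}) = (1/2)(1)((0) + (0) - (2*r)) = -r
Γ^r_{φ φ} = (1/2) g^{rr} (∂_φ g_{rφ} + ∂_φ g_{rφ} - ∂_r g_{φφ}) = (1/2)(1)((0) + (0) - (2*r*sin(θ)^2)) = -r*sin(θ)^2
Γ^θ_{r θ} = (1/2) g^{θθ} (∂_r g_{θθ} + ∂_θ g_{θr} - ∂_θ g_{rθ}) = (1/2)(1/r^2)((2*r) + (0) - (0)) = 1/r
Γ^θ_{φ φ} = (1/2) g^{θθ} (∂_φ g_{θφ} + ∂_φ g_{θφ} - ∂_θ g_{φφ}) = (1/2)(1/r^2)((0) + (0) - (r^2*sin(2*θ))) = -sin(2*θ)/2
Γ^φ_{r φ} = (1/2) g^{φφ} (∂_r g_{φφ} + ∂_φ g_{φr} - ∂_φ g_{rφ}) = (1/2)(1/(r^2*sin(θ)^2))((2*r*sin(θ)^2) + (0) - (0)) = 1/r
Γ^φ_{θ φ} = (1/2) g^{φφ} (∂_θ g_{φφ} + ∂_φ g_{φθ} - ∂_φ g_{θφ}) = (1/2)(1/(r^2*sin(θ)^2))((r^2*sin(2*θ)) + (0) - (0)) = 1/tan(θ)
All other Christoffel symbols are zero.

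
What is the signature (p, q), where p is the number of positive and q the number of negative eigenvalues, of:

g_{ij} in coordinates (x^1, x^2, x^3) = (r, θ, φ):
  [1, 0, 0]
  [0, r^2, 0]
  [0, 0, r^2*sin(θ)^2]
The metric is diagonal, so its eigenvalues are the diagonal entries: 1, r^2, r^2*sin(θ)^2 (at a generic point, where coordinate-dependent entries are positive).
3 positive, 0 negative.
(3, 0) - Riemannian (positive definite)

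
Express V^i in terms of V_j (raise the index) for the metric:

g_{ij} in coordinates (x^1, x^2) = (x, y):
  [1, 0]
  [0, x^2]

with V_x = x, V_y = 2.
Inverse metric (diagonal): g^{xx} = 1, g^{yy} = 1/x^2
V^i = g^{ij} V_j:
V^x = (1)(x) + (0)(2) = x
V^y = (0)(x) + (1/x^2)(2) = 2/x^2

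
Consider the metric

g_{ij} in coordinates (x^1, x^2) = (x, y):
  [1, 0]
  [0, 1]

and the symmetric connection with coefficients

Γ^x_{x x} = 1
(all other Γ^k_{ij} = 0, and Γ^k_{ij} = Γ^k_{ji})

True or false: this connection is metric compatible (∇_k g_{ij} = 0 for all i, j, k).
Using ∇_k g_{ij} = ∂_k g_{ij} - Γ^m_{ki} g_{mj} - Γ^m_{kj} g_{im}:
∇_x g_{xx} = (0) - (1) - (1) = -2 ≠ 0
So the connection is not metric compatible (it is not the Levi-Civita connection).
False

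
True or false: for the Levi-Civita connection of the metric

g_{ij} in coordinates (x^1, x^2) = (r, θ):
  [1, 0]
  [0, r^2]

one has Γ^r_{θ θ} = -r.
Γ^r_{θ θ} = (1/2) g^{rr} (∂_θ g_{rθ} + ∂_θ g_{rθ} - ∂_r g_{θθ}) = (1/2)(1)((0) + (0) - (2*r)) = -r
This equals the proposed value -r.
True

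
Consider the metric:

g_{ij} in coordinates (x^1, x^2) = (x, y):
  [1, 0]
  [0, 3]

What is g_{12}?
With x^1 = x, x^2 = y, g_{12} = g_{xy} is the row-1, column-2 entry of the matrix.
g_{12} = 0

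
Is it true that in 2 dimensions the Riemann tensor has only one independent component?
The number of independent components is n^2(n^2-1)/12 = 4·3/12 = 1 for n = 2 (e.g. R_{1212}).
Yes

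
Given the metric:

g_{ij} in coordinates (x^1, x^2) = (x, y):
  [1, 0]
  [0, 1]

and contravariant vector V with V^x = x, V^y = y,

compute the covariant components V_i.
V_i = g_{ij} V^j:
V_x = (1)(x) + (0)(y) = x
V_y = (0)(x) + (1)(y) = y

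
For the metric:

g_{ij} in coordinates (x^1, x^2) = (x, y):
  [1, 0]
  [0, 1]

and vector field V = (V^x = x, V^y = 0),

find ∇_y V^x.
All Christoffel symbols are zero.
∇_y V^x = ∂_y V^x + Γ^x_{y j} V^j
  = (0) + (0)(x) + (0)(0)
  = 0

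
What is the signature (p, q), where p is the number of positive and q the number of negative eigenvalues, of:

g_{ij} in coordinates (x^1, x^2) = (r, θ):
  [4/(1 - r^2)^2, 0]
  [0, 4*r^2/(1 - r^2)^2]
The metric is diagonal, so its eigenvalues are the diagonal entries: 4/(1 - r^2)^2, 4*r^2/(1 - r^2)^2 (at a generic point, where coordinate-dependent entries are positive).
2 positive, 0 negative.
(2, 0) - Riemannian (positive definite)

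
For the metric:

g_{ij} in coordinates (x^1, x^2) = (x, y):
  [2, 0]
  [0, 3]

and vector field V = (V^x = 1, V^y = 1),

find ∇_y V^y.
All Christoffel symbols are zero.
∇_y V^y = ∂_y V^y + Γ^y_{y j} V^j
  = (0) + (0)(1) + (0)(1)
  = 0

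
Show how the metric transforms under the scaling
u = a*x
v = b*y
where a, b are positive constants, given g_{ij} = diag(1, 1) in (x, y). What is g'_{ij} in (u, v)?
Invert the transformation: x = u/a, y = v/b
g'_{ij} = (∂x^k/∂x'^i)(∂x^l/∂x'^j) g_{kl}; with g_{kl} = δ_{kl} this is Σ_k (∂x^k/∂x'^i)(∂x^k/∂x'^j).
Jacobian: ∂x/∂u = 1/a, ∂x/∂v = 0, ∂y/∂u = 0, ∂y/∂v = 1/b
g'_{uu} = (1/a)(1/a) + (0)(0) = 1/a^2
g'_{uv} = (1/a)(0) + (0)(1/b) = 0
g'_{vv} = (0)(0) + (1/b)(1/b) = 1/b^2
g'_{ij} = diag(1/a^2, 1/b^2)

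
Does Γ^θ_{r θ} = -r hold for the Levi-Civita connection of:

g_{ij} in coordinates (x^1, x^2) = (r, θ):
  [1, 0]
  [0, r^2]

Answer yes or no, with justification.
Γ^θ_{r θ} = (1/2) g^{θθ} (∂_r g_{θθ} + ∂_θ g_{θr} - ∂_θ g_{rθ}) = (1/2)(1/r^2)((2*r) + (0) - (0)) = 1/r
This differs from the proposed value -r.
No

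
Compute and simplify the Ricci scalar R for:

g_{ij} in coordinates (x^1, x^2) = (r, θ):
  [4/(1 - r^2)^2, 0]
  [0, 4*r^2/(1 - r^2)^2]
Non-zero Christoffel symbols (Γ^k_{ij} = Γ^k_{ji}):
Γ^r_{r r} = 2*r/(1 - r^2)
Γ^r_{θ θ} = (r^3 + r)/(r^2 - 1)
Γ^θ_{r θ} = (-r^2 - 1)/(r^3 - r)
Ricci tensor (R_{ij} = R^k_{ikj}): R_{rr} = -4/(r^2 - 1)^2, R_{rθ} = 0, R_{θθ} = -4*r^2/(r^2 - 1)^2
Inverse metric: g^{rr} = (1 - r^2)^2/4, g^{θθ} = (1 - r^2)^2/(4*r^2)
R = g^{ij} R_{ij} = ((1 - r^2)^2/4)(-4/(r^2 - 1)^2) + ((1 - r^2)^2/(4*r^2))(-4*r^2/(r^2 - 1)^2) = -2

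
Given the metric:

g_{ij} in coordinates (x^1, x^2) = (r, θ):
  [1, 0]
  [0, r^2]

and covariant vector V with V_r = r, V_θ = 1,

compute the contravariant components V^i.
Inverse metric (diagonal): g^{rr} = 1, g^{θθ} = 1/r^2
V^i = g^{ij} V_j:
V^r = (1)(r) + (0)(1) = r
V^θ = (0)(r) + (1/r^2)(1) = 1/r^2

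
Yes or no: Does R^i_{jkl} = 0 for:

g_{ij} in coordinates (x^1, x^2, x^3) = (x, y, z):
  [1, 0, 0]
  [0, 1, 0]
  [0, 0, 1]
All metric components are constant, so every Christoffel symbol vanishes and R^i_{jkl} = 0.
Yes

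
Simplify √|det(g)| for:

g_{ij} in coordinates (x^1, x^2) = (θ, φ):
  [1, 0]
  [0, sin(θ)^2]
det(g) = sin(θ)^2
√|det(g)| = sin(θ) (taking 0 < θ < π so that |sin(θ)| = sin(θ))
Volume element: dV = sin(θ) dθ dφ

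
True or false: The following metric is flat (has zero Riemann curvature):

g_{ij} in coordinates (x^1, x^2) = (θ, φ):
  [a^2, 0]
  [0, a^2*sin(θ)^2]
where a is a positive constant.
Non-zero Christoffel symbols:
Γ^θ_{φ φ} = -sin(2*θ)/2
Γ^φ_{θ φ} = 1/tan(θ)
Ricci tensor: R_{θθ} = 1, R_{θφ} = 0, R_{φφ} = sin(θ)^2
The Ricci tensor is non-zero, so the Riemann tensor is non-zero: not flat.
False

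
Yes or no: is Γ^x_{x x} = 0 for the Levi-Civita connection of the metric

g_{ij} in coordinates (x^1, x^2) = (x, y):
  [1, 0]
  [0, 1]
Γ^x_{x x} = (1/2) g^{xx} (∂_x g_{xx} + ∂_x g_{xx} - ∂_x g_{xx}) = (1/2)(1)((0) + (0) - (0)) = 0
This equals the proposed value 0.
Yes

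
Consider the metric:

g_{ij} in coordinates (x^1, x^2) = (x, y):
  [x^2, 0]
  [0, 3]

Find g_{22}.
With x^1 = x, x^2 = y, g_{22} = g_{yy} is the row-2, column-2 entry of the matrix.
g_{22} = 3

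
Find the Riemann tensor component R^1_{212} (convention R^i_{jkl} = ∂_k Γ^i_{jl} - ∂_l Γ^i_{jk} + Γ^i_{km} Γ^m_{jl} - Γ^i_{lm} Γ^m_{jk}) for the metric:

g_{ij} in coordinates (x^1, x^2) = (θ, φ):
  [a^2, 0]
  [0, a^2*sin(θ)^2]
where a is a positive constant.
Non-zero Christoffel symbols (Γ^k_{ij} = Γ^k_{ji}):
Γ^θ_{φ φ} = -sin(2*θ)/2
Γ^φ_{θ φ} = 1/tan(θ)
R^θ_{φ θ φ} = ∂_θ Γ^θ_{φ φ} - ∂_φ Γ^θ_{φ θ} + Γ^θ_{θ m} Γ^m_{φ φ} - Γ^θ_{φ m} Γ^m_{φ θ}
  = (-cos(2*θ)) - (0) + (0) - (-cos(θ)^2) = sin(θ)^2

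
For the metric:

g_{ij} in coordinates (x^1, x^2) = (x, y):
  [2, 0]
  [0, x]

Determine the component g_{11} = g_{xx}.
With x^1 = x, x^2 = y, g_{11} = g_{xx} is the row-1, column-1 entry of the matrix.
g_{11} = 2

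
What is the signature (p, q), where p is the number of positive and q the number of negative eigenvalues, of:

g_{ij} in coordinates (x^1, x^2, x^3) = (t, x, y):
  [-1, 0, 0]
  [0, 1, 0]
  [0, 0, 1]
The metric is diagonal, so its eigenvalues are the diagonal entries: -1, 1, 1 (at a generic point, where coordinate-dependent entries are positive).
2 positive, 1 negative.
(2, 1) - Lorentzian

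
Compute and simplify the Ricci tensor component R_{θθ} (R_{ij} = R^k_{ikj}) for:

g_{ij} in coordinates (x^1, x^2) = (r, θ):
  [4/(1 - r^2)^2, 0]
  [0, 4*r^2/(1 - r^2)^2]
Non-zero Christoffel symbols (Γ^k_{ij} = Γ^k_{ji}):
Γ^r_{r r} = 2*r/(1 - r^2)
Γ^r_{θ θ} = (r^3 + r)/(r^2 - 1)
Γ^θ_{r θ} = (-r^2 - 1)/(r^3 - r)
R^r_{θ r θ} = ∂_r Γ^r_{θ θ} - ∂_θ Γ^r_{θ r} + Γ^r_{r m} Γ^m_{θ θ} - Γ^r_{θ m} Γ^m_{θ r}
  = ((r^4 - 4*r^2 - 1)/(r^2 - 1)^2) - (0) + (-2*r^2*(r^2 + 1)/(r^2 - 1)^2) - (-(r^2 + 1)^2/(r^2 - 1)^2) = -4*r^2/(r^2 - 1)^2
R^θ_{θ θ θ} = 0 (a repeated index in an antisymmetric pair)
R_{θθ} = R^r_{θ r θ} + R^θ_{θ θ θ} = (-4*r^2/(r^2 - 1)^2) + (0) = -4*r^2/(r^2 - 1)^2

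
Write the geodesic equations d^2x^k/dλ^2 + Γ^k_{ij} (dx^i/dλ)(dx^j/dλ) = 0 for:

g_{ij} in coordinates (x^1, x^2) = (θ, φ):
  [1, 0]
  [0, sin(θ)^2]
Geodesic equation: d^2x^k/dλ^2 + Γ^k_{ij} (dx^i/dλ)(dx^j/dλ) = 0.
Non-zero Christoffel symbols:
Γ^θ_{φ φ} = -sin(2*θ)/2
Γ^φ_{θ φ} = 1/tan(θ)
Substituting (the symmetric pair Γ^k_{ij}, Γ^k_{ji} combines into a factor 2):
d^2θ/dλ^2 - (sin(2*θ)/2) (dφ/dλ)^2 = 0
d^2φ/dλ^2 + (2/tan(θ)) (dθ/dλ)(dφ/dλ) = 0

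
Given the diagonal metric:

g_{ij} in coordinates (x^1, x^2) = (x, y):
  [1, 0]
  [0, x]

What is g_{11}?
With x^1 = x, x^2 = y, g_{11} = g_{xx} is the row-1, column-1 entry of the matrix.
g_{11} = 1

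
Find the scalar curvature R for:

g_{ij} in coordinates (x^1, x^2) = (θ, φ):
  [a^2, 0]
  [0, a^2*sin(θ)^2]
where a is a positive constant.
Non-zero Christoffel symbols (Γ^k_{ij} = Γ^k_{ji}):
Γ^θ_{φ φ} = -sin(2*θ)/2
Γ^φ_{θ φ} = 1/tan(θ)
Ricci tensor (R_{ij} = R^k_{ikj}): R_{θθ} = 1, R_{θφ} = 0, R_{φφ} = sin(θ)^2
Inverse metric: g^{θθ} = 1/a^2, g^{φφ} = 1/(a^2*sin(θ)^2)
R = g^{ij} R_{ij} = (1/a^2)(1) + (1/(a^2*sin(θ)^2))(sin(θ)^2) = 2/a^2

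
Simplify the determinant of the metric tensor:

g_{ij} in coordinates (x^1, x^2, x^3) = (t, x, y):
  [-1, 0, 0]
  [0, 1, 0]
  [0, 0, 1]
Diagonal metric: det(g) = g_{11}·g_{22}·g_{33}
= (-1)·(1)·(1)
det(g) = -1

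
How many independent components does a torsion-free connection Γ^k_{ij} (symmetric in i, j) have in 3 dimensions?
Γ^k_{ij} has n choices for the upper index and n(n+1)/2 independent symmetric lower index pairs.
Total = 3 × 3×4/2 = 3 × 6 = 18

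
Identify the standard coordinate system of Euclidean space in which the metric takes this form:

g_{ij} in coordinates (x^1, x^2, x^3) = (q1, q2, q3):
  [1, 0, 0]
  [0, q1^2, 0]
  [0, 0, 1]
The line element ds^2 = dq1^2 + q1^2 dq2^2 + dq3^2 is dr^2 + r^2 dθ^2 + dz^2 with q1 = r, q2 = θ, q3 = z.
cylindrical coordinates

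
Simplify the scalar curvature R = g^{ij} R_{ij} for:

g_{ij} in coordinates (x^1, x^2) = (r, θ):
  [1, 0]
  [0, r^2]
Non-zero Christoffel symbols (Γ^k_{ij} = Γ^k_{ji}):
Γ^r_{θ θ} = -r
Γ^θ_{r θ} = 1/r
Ricci tensor (R_{ij} = R^k_{ikj}): R_{rr} = 0, R_{rθ} = 0, R_{θθ} = 0
Inverse metric: g^{rr} = 1, g^{θθ} = 1/r^2
R = g^{ij} R_{ij} = (1)(0) + (1/r^2)(0) = 0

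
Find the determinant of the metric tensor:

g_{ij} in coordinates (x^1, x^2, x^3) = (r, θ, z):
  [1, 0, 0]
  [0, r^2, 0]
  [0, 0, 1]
Diagonal metric: det(g) = g_{11}·g_{22}·g_{33}
= (1)·(r^2)·(1)
det(g) = r^2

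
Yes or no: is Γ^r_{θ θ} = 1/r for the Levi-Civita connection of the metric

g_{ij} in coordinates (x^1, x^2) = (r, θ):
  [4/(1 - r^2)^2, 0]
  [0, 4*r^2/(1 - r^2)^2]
Γ^r_{θ θ} = (1/2) g^{rr} (∂_θ g_{rθ} + ∂_θ g_{rθ} - ∂_r g_{θθ}) = (1/2)((1 - r^2)^2/4)((0) + (0) - (-8*(r^3 + r)/(r^2 - 1)^3)) = (r^3 + r)/(r^2 - 1)
This differs from the proposed value 1/r.
No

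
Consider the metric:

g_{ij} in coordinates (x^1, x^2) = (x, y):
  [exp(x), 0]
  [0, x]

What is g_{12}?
With x^1 = x, x^2 = y, g_{12} = g_{xy} is the row-1, column-2 entry of the matrix.
g_{12} = 0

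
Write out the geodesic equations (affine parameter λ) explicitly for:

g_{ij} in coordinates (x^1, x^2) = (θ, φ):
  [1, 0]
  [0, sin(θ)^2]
Geodesic equation: d^2x^k/dλ^2 + Γ^k_{ij} (dx^i/dλ)(dx^j/dλ) = 0.
Non-zero Christoffel symbols:
Γ^θ_{φ φ} = -sin(2*θ)/2
Γ^φ_{θ φ} = 1/tan(θ)
Substituting (the symmetric pair Γ^k_{ij}, Γ^k_{ji} combines into a factor 2):
d^2θ/dλ^2 - (sin(2*θ)/2) (dφ/dλ)^2 = 0
d^2φ/dλ^2 + (2/tan(θ)) (dθ/dλ)(dφ/dλ) = 0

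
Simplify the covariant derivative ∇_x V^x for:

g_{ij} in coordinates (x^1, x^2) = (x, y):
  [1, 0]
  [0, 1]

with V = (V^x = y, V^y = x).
All Christoffel symbols are zero.
∇_x V^x = ∂_x V^x + Γ^x_{x j} V^j
  = (0) + (0)(y) + (0)(x)
  = 0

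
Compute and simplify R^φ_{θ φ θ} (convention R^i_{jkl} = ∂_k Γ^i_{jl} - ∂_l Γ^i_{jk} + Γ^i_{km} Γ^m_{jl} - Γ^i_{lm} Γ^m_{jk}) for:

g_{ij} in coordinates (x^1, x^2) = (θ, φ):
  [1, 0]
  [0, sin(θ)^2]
Non-zero Christoffel symbols (Γ^k_{ij} = Γ^k_{ji}):
Γ^θ_{φ φ} = -sin(2*θ)/2
Γ^φ_{θ φ} = 1/tan(θ)
R^φ_{θ φ θ} = ∂_φ Γ^φ_{θ θ} - ∂_θ Γ^φ_{θ φ} + Γ^φ_{φ m} Γ^m_{θ θ} - Γ^φ_{θ m} Γ^m_{θ φ}
  = (0) - (-1/sin(θ)^2) + (0) - (1/tan(θ)^2) = 1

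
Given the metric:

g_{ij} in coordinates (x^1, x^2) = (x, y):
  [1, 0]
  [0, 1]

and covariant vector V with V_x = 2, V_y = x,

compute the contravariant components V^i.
Inverse metric (diagonal): g^{xx} = 1, g^{yy} = 1
V^i = g^{ij} V_j:
V^x = (1)(2) + (0)(x) = 2
V^y = (0)(2) + (1)(x) = x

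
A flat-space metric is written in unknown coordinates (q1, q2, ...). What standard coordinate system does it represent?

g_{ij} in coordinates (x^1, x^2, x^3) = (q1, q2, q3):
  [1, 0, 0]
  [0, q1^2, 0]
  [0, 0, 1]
The line element ds^2 = dq1^2 + q1^2 dq2^2 + dq3^2 is dr^2 + r^2 dθ^2 + dz^2 with q1 = r, q2 = θ, q3 = z.
cylindrical coordinates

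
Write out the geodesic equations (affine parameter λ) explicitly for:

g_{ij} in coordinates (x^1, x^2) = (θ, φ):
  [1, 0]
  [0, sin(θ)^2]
Geodesic equation: d^2x^k/dλ^2 + Γ^k_{ij} (dx^i/dλ)(dx^j/dλ) = 0.
Non-zero Christoffel symbols:
Γ^θ_{φ φ} = -sin(2*θ)/2
Γ^φ_{θ φ} = 1/tan(θ)
Substituting (the symmetric pair Γ^k_{ij}, Γ^k_{ji} combines into a factor 2):
d^2θ/dλ^2 - (sin(2*θ)/2) (dφ/dλ)^2 = 0
d^2φ/dλ^2 + (2/tan(θ)) (dθ/dλ)(dφ/dλ) = 0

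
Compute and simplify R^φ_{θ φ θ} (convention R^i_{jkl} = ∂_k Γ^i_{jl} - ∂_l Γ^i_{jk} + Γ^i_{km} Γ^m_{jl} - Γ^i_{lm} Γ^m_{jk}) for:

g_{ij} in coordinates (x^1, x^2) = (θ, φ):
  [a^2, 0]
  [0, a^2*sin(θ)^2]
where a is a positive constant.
Non-zero Christoffel symbols (Γ^k_{ij} = Γ^k_{ji}):
Γ^θ_{φ φ} = -sin(2*θ)/2
Γ^φ_{θ φ} = 1/tan(θ)
R^φ_{θ φ θ} = ∂_φ Γ^φ_{θ θ} - ∂_θ Γ^φ_{θ φ} + Γ^φ_{φ m} Γ^m_{θ θ} - Γ^φ_{θ m} Γ^m_{θ φ}
  = (0) - (-1/sin(θ)^2) + (0) - (1/tan(θ)^2) = 1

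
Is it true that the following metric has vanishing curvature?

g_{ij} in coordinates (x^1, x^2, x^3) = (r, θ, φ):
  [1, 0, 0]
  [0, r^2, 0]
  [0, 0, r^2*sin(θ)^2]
Non-zero Christoffel symbols:
Γ^r_{θ θ} = -r
Γ^r_{φ φ} = -r*sin(θ)^2
Γ^θ_{r θ} = 1/r
Γ^θ_{φ φ} = -sin(2*θ)/2
Γ^φ_{r φ} = 1/r
Γ^φ_{θ φ} = 1/tan(θ)
Ricci tensor: R_{rr} = 0, R_{rθ} = 0, R_{rφ} = 0, R_{θθ} = 0, R_{θφ} = 0, R_{φφ} = 0
All R_{ij} vanish; in 3 dimensions the Riemann tensor is fully determined by the Ricci tensor, so R^i_{jkl} = 0: the metric is flat (curvilinear coordinates on flat space).
Yes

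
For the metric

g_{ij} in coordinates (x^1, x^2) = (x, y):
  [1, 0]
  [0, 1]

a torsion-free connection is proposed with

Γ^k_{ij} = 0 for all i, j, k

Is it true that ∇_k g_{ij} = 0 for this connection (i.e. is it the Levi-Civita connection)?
Using ∇_k g_{ij} = ∂_k g_{ij} - Γ^m_{ki} g_{mj} - Γ^m_{kj} g_{im}:
e.g. ∇_y g_{yy} = (0) - (0) - (0) = 0
Every component ∇_k g_{ij} vanishes: the connection is metric compatible.
Yes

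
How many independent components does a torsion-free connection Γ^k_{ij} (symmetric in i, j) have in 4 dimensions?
Γ^k_{ij} has n choices for the upper index and n(n+1)/2 independent symmetric lower index pairs.
Total = 4 × 4×5/2 = 4 × 10 = 40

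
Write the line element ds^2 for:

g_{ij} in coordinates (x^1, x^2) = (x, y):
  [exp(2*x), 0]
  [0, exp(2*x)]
ds^2 = g_{ij} dx^i dx^j; only the non-zero components contribute.
ds^2 = exp(2*x) dx^2 + exp(2*x) dy^2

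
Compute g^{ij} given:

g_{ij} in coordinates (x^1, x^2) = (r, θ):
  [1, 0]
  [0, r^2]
The metric is diagonal, so g^{ij} is diagonal with entries 1/g_{ii}: diag(1, 1/(r^2)).
g^{ij}:
  [1, 0]
  [0, 1/r^2]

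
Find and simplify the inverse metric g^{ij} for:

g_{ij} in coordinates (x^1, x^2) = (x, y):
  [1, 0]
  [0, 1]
The metric is diagonal, so g^{ij} is diagonal with entries 1/g_{ii}: diag(1, 1).
g^{ij}:
  [1, 0]
  [0, 1]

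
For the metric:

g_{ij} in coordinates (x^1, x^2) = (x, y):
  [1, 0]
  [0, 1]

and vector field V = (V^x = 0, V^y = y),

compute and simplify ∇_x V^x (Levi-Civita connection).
All Christoffel symbols are zero.
∇_x V^x = ∂_x V^x + Γ^x_{x j} V^j
  = (0) + (0)(0) + (0)(y)
  = 0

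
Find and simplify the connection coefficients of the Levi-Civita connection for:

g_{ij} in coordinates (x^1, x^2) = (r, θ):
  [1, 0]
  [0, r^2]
Using Γ^k_{ij} = (1/2) g^{km} (∂_i g_{mj} + ∂_j g_{mi} - ∂_m g_{ij}); the metric is diagonal, so only the m = k term contributes.
Non-zero symbols (using the symmetry Γ^k_{ij} = Γ^k_{ji}):
Γ^r_{θ θ} = (1/2) g^{rr} (∂_θ g_{rθ} + ∂_θ g_{rθ} - ∂_r g_{θθ}) = (1/2)(1)((0) + (0) - (2*r)) = -r
Γ^θ_{r θ} = (1/2) g^{θθ} (∂_r g_{θθ} + ∂_θ g_{θr} - ∂_θ g_{rθ}) = (1/2)(1/r^2)((2*r) + (0) - (0)) = 1/r
All other Christoffel symbols are zero.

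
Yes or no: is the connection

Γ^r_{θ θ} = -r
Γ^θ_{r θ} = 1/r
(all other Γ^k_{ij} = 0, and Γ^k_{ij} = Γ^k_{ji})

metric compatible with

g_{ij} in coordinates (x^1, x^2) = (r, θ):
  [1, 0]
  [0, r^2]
Using ∇_k g_{ij} = ∂_k g_{ij} - Γ^m_{ki} g_{mj} - Γ^m_{kj} g_{im}:
e.g. ∇_r g_{θθ} = (2*r) - (r) - (r) = 0
Every component ∇_k g_{ij} vanishes: the connection is metric compatible.
Yes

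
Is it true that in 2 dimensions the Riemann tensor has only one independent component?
The number of independent components is n^2(n^2-1)/12 = 4·3/12 = 1 for n = 2 (e.g. R_{1212}).
Yes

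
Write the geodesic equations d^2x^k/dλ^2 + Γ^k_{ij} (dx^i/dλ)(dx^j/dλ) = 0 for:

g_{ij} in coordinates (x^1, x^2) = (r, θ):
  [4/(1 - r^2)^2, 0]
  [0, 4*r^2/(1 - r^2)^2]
Geodesic equation: d^2x^k/dλ^2 + Γ^k_{ij} (dx^i/dλ)(dx^j/dλ) = 0.
Non-zero Christoffel symbols:
Γ^r_{r r} = 2*r/(1 - r^2)
Γ^r_{θ θ} = (r^3 + r)/(r^2 - 1)
Γ^θ_{r θ} = (-r^2 - 1)/(r^3 - r)
Substituting (the symmetric pair Γ^k_{ij}, Γ^k_{ji} combines into a factor 2):
d^2r/dλ^2 + (2*r/(1 - r^2)) (dr/dλ)^2 + ((r^3 + r)/(r^2 - 1)) (dθ/dλ)^2 = 0
d^2θ/dλ^2 + ((-2*r^2 - 2)/(r^3 - r)) (dr/dλ)(dθ/dλ) = 0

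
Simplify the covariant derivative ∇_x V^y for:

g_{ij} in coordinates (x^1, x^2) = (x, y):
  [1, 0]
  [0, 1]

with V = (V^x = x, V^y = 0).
All Christoffel symbols are zero.
∇_x V^y = ∂_x V^y + Γ^y_{x j} V^j
  = (0) + (0)(x) + (0)(0)
  = 0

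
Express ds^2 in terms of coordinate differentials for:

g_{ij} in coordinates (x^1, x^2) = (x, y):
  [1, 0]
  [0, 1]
ds^2 = g_{ij} dx^i dx^j; only the non-zero components contribute.
ds^2 = dx^2 + dy^2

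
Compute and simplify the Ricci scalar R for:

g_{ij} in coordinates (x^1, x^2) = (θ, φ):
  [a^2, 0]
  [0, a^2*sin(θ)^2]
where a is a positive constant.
Non-zero Christoffel symbols (Γ^k_{ij} = Γ^k_{ji}):
Γ^θ_{φ φ} = -sin(2*θ)/2
Γ^φ_{θ φ} = 1/tan(θ)
Ricci tensor (R_{ij} = R^k_{ikj}): R_{θθ} = 1, R_{θφ} = 0, R_{φφ} = sin(θ)^2
Inverse metric: g^{θθ} = 1/a^2, g^{φφ} = 1/(a^2*sin(θ)^2)
R = g^{ij} R_{ij} = (1/a^2)(1) + (1/(a^2*sin(θ)^2))(sin(θ)^2) = 2/a^2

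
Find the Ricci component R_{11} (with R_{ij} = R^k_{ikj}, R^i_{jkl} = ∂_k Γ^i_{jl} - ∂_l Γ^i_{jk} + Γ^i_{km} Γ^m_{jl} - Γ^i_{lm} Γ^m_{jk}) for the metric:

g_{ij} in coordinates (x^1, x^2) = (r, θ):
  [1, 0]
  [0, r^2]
Non-zero Christoffel symbols (Γ^k_{ij} = Γ^k_{ji}):
Γ^r_{θ θ} = -r
Γ^θ_{r θ} = 1/r
R^r_{r r r} = 0 (a repeated index in an antisymmetric pair)
R^θ_{r θ r} = ∂_θ Γ^θ_{r r} - ∂_r Γ^θ_{r θ} + Γ^θ_{θ m} Γ^m_{r r} - Γ^θ_{r m} Γ^m_{r θ}
  = (0) - (-1/r^2) + (0) - (1/r^2) = 0
R_{rr} = R^r_{r r r} + R^θ_{r θ r} = (0) + (0) = 0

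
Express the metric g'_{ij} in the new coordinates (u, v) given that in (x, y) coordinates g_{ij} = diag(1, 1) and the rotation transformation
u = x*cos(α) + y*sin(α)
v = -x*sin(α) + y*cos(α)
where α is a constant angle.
Invert the transformation: x = u*cos(α) - v*sin(α), y = u*sin(α) + v*cos(α)
g'_{ij} = (∂x^k/∂x'^i)(∂x^l/∂x'^j) g_{kl}; with g_{kl} = δ_{kl} this is Σ_k (∂x^k/∂x'^i)(∂x^k/∂x'^j).
Jacobian: ∂x/∂u = cos(α), ∂x/∂v = -sin(α), ∂y/∂u = sin(α), ∂y/∂v = cos(α)
g'_{uu} = (cos(α))(cos(α)) + (sin(α))(sin(α)) = 1
g'_{uv} = (cos(α))(-sin(α)) + (sin(α))(cos(α)) = 0
g'_{vv} = (-sin(α))(-sin(α)) + (cos(α))(cos(α)) = 1
g'_{ij} = diag(1, 1)
The Euclidean metric is invariant under rotations.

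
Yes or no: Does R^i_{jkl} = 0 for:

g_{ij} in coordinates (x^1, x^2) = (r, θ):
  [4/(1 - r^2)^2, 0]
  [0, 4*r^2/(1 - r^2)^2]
Non-zero Christoffel symbols:
Γ^r_{r r} = 2*r/(1 - r^2)
Γ^r_{θ θ} = (r^3 + r)/(r^2 - 1)
Γ^θ_{r θ} = (-r^2 - 1)/(r^3 - r)
Ricci tensor: R_{rr} = -4/(r^2 - 1)^2, R_{rθ} = 0, R_{θθ} = -4*r^2/(r^2 - 1)^2
The Ricci tensor is non-zero, so the Riemann tensor is non-zero: not flat.
No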